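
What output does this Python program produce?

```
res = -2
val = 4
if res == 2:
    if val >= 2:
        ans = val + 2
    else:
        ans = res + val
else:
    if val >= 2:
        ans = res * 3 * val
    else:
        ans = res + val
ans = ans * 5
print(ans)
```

-120

res=-2, val=4
res == 2 is False; val >= 2 is True
→ ans = res * 3 * val = -24
ans = (-24)*5 = -120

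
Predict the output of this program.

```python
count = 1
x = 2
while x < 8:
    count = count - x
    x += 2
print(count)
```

x=2: count = 1-2 = -1
x=4: count = (-1)-4 = -5
x=6: count = (-5)-6 = -11

-11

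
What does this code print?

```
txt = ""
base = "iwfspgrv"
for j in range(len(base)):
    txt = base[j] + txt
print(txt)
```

j=0: prepend 'i' → 'i'
j=1: prepend 'w' → 'wi'
j=2: prepend 'f' → 'fwi'
j=3: prepend 's' → 'sfwi'
j=4: prepend 'p' → 'psfwi'
j=5: prepend 'g' → 'gpsfwi'
j=6: prepend 'r' → 'rgpsfwi'
j=7: prepend 'v' → 'vrgpsfwi'

vrgpsfwi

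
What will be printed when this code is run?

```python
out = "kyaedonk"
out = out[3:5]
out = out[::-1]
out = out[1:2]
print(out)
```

e

slice [3:5] → 'ed'
reverse → 'de'
slice [1:2] → 'e'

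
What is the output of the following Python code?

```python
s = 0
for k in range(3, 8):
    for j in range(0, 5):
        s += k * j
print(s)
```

k=3,j=0: s = 0+0 = 0
k=3,j=1: s = 0+3 = 3
k=3,j=2: s = 3+6 = 9
k=3,j=3: s = 9+9 = 18
k=3,j=4: s = 18+12 = 30
k=4,j=0: s = 30+0 = 30
k=4,j=1: s = 30+4 = 34
k=4,j=2: s = 34+8 = 42
k=4,j=3: s = 42+12 = 54
k=4,j=4: s = 54+16 = 70
k=5,j=0: s = 70+0 = 70
k=5,j=1: s = 70+5 = 75
k=5,j=2: s = 75+10 = 85
k=5,j=3: s = 85+15 = 100
k=5,j=4: s = 100+20 = 120
k=6,j=0: s = 120+0 = 120
k=6,j=1: s = 120+6 = 126
k=6,j=2: s = 126+12 = 138
k=6,j=3: s = 138+18 = 156
k=6,j=4: s = 156+24 = 180
k=7,j=0: s = 180+0 = 180
k=7,j=1: s = 180+7 = 187
k=7,j=2: s = 187+14 = 201
k=7,j=3: s = 201+21 = 222
k=7,j=4: s = 222+28 = 250

250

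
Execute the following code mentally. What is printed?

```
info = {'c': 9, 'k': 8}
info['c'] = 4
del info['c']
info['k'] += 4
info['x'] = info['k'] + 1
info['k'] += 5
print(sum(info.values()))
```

info['c'] = 4 → {'c': 4, 'k': 8}
del 'c' → {'k': 8}
info['k'] = 8+4 = 12 → {'k': 12}
info['x'] = info['k']+1 = 13 → {'k': 12, 'x': 13}
info['k'] = 12+5 = 17 → {'k': 17, 'x': 13}
sum of values = 30

30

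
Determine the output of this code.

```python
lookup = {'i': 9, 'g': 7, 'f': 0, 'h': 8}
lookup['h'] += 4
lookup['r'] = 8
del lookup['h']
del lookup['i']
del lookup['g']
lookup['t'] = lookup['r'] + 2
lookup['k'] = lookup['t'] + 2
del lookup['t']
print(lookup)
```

{'f': 0, 'r': 8, 'k': 12}

lookup['h'] = 8+4 = 12 → {'i': 9, 'g': 7, 'f': 0, 'h': 12}
lookup['r'] = 8 → {'i': 9, 'g': 7, 'f': 0, 'h': 12, 'r': 8}
del 'h' → {'i': 9, 'g': 7, 'f': 0, 'r': 8}
del 'i' → {'g': 7, 'f': 0, 'r': 8}
del 'g' → {'f': 0, 'r': 8}
lookup['t'] = lookup['r']+2 = 10 → {'f': 0, 'r': 8, 't': 10}
lookup['k'] = lookup['t']+2 = 12 → {'f': 0, 'r': 8, 't': 10, 'k': 12}
del 't' → {'f': 0, 'r': 8, 'k': 12}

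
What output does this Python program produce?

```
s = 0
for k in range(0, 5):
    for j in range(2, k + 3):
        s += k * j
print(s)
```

145

k=0,j=2: s = 0+0 = 0
k=1,j=2: s = 0+2 = 2
k=1,j=3: s = 2+3 = 5
k=2,j=2: s = 5+4 = 9
k=2,j=3: s = 9+6 = 15
k=2,j=4: s = 15+8 = 23
k=3,j=2: s = 23+6 = 29
k=3,j=3: s = 29+9 = 38
k=3,j=4: s = 38+12 = 50
k=3,j=5: s = 50+15 = 65
k=4,j=2: s = 65+8 = 73
k=4,j=3: s = 73+12 = 85
k=4,j=4: s = 85+16 = 101
k=4,j=5: s = 101+20 = 121
k=4,j=6: s = 121+24 = 145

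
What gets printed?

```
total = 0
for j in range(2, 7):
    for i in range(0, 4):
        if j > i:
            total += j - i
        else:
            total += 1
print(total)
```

54

j=2,i=0: 2>0, total = 0+2 = 2
j=2,i=1: 2>1, total = 2+1 = 3
j=2,i=2: not 2>2, total = 3+1 = 4
j=2,i=3: not 2>3, total = 4+1 = 5
j=3,i=0: 3>0, total = 5+3 = 8
j=3,i=1: 3>1, total = 8+2 = 10
j=3,i=2: 3>2, total = 10+1 = 11
j=3,i=3: not 3>3, total = 11+1 = 12
j=4,i=0: 4>0, total = 12+4 = 16
j=4,i=1: 4>1, total = 16+3 = 19
j=4,i=2: 4>2, total = 19+2 = 21
j=4,i=3: 4>3, total = 21+1 = 22
j=5,i=0: 5>0, total = 22+5 = 27
j=5,i=1: 5>1, total = 27+4 = 31
j=5,i=2: 5>2, total = 31+3 = 34
j=5,i=3: 5>3, total = 34+2 = 36
j=6,i=0: 6>0, total = 36+6 = 42
j=6,i=1: 6>1, total = 42+5 = 47
j=6,i=2: 6>2, total = 47+4 = 51
j=6,i=3: 6>3, total = 51+3 = 54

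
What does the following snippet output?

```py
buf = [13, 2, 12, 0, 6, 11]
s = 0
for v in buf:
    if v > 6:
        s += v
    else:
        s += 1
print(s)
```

v=13: >6, s = 0+13 = 13
v=2: not >6, s = 13+1 = 14
v=12: >6, s = 14+12 = 26
v=0: not >6, s = 26+1 = 27
v=6: not >6, s = 27+1 = 28
v=11: >6, s = 28+11 = 39

39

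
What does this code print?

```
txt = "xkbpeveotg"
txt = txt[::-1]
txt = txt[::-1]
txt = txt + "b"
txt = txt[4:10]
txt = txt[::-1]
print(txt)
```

gtoeve

reverse → 'gtoevepbkx'
reverse → 'xkbpeveotg'
+ 'b' → 'xkbpeveotgb'
slice [4:10] → 'eveotg'
reverse → 'gtoeve'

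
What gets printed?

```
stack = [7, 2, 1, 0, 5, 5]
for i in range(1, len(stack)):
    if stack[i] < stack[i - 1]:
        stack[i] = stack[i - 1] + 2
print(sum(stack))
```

72

i=1: 2<7, stack[1] = 7+2 = 9 → [7, 9, 1, 0, 5, 5]
i=2: 1<9, stack[2] = 9+2 = 11 → [7, 9, 11, 0, 5, 5]
i=3: 0<11, stack[3] = 11+2 = 13 → [7, 9, 11, 13, 5, 5]
i=4: 5<13, stack[4] = 13+2 = 15 → [7, 9, 11, 13, 15, 5]
i=5: 5<15, stack[5] = 15+2 = 17 → [7, 9, 11, 13, 15, 17]
sum = 72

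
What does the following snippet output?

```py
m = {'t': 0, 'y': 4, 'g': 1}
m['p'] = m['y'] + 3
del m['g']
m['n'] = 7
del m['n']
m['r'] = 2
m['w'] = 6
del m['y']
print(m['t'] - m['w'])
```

m['p'] = m['y']+3 = 7 → {'t': 0, 'y': 4, 'g': 1, 'p': 7}
del 'g' → {'t': 0, 'y': 4, 'p': 7}
m['n'] = 7 → {'t': 0, 'y': 4, 'p': 7, 'n': 7}
del 'n' → {'t': 0, 'y': 4, 'p': 7}
m['r'] = 2 → {'t': 0, 'y': 4, 'p': 7, 'r': 2}
m['w'] = 6 → {'t': 0, 'y': 4, 'p': 7, 'r': 2, 'w': 6}
del 'y' → {'t': 0, 'p': 7, 'r': 2, 'w': 6}
m['t']-m['w'] = 0-6 = -6

-6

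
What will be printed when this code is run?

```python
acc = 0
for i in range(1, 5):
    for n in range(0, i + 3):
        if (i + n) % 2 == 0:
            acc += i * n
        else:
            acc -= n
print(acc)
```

i=1,n=0: odd sum, acc = 0-0 = 0
i=1,n=1: even sum, acc = 0+1 = 1
i=1,n=2: odd sum, acc = 1-2 = -1
i=1,n=3: even sum, acc = (-1)+3 = 2
i=2,n=0: even sum, acc = 2+0 = 2
i=2,n=1: odd sum, acc = 2-1 = 1
i=2,n=2: even sum, acc = 1+4 = 5
i=2,n=3: odd sum, acc = 5-3 = 2
i=2,n=4: even sum, acc = 2+8 = 10
i=3,n=0: odd sum, acc = 10-0 = 10
i=3,n=1: even sum, acc = 10+3 = 13
i=3,n=2: odd sum, acc = 13-2 = 11
i=3,n=3: even sum, acc = 11+9 = 20
i=3,n=4: odd sum, acc = 20-4 = 16
i=3,n=5: even sum, acc = 16+15 = 31
i=4,n=0: even sum, acc = 31+0 = 31
i=4,n=1: odd sum, acc = 31-1 = 30
i=4,n=2: even sum, acc = 30+8 = 38
i=4,n=3: odd sum, acc = 38-3 = 35
i=4,n=4: even sum, acc = 35+16 = 51
i=4,n=5: odd sum, acc = 51-5 = 46
i=4,n=6: even sum, acc = 46+24 = 70

70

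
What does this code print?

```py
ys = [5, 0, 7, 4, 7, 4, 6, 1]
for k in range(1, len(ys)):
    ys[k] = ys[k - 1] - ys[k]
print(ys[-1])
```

-24

k=1: ys[1] = 5-0 = 5 → [5, 5, 7, 4, 7, 4, 6, 1]
k=2: ys[2] = 5-7 = -2 → [5, 5, -2, 4, 7, 4, 6, 1]
k=3: ys[3] = (-2)-4 = -6 → [5, 5, -2, -6, 7, 4, 6, 1]
k=4: ys[4] = (-6)-7 = -13 → [5, 5, -2, -6, -13, 4, 6, 1]
k=5: ys[5] = (-13)-4 = -17 → [5, 5, -2, -6, -13, -17, 6, 1]
k=6: ys[6] = (-17)-6 = -23 → [5, 5, -2, -6, -13, -17, -23, 1]
k=7: ys[7] = (-23)-1 = -24 → [5, 5, -2, -6, -13, -17, -23, -24]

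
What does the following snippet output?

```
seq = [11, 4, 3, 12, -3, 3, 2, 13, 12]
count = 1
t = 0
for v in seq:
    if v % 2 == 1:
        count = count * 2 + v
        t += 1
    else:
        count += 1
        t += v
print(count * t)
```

9310

v=11: odd, count = 1*2+11 = 13; t=1
v=4: not odd, count = 13+1 = 14; t=5
v=3: odd, count = 14*2+3 = 31; t=6
v=12: not odd, count = 31+1 = 32; t=18
v=-3: odd, count = 32*2+(-3) = 61; t=19
v=3: odd, count = 61*2+3 = 125; t=20
v=2: not odd, count = 125+1 = 126; t=22
v=13: odd, count = 126*2+13 = 265; t=23
v=12: not odd, count = 265+1 = 266; t=35
count*t = 266*35 = 9310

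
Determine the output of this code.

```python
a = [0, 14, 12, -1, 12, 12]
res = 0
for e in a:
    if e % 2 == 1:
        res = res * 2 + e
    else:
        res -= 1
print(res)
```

-9

e=0: not odd, res = 0-1 = -1
e=14: not odd, res = (-1)-1 = -2
e=12: not odd, res = (-2)-1 = -3
e=-1: odd, res = (-3)*2+(-1) = -7
e=12: not odd, res = (-7)-1 = -8
e=12: not odd, res = (-8)-1 = -9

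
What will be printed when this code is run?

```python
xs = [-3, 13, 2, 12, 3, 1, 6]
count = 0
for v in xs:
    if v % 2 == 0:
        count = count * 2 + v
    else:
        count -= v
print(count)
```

v=-3: not even, count = 0-(-3) = 3
v=13: not even, count = 3-13 = -10
v=2: even, count = (-10)*2+2 = -18
v=12: even, count = (-18)*2+12 = -24
v=3: not even, count = (-24)-3 = -27
v=1: not even, count = (-27)-1 = -28
v=6: even, count = (-28)*2+6 = -50

-50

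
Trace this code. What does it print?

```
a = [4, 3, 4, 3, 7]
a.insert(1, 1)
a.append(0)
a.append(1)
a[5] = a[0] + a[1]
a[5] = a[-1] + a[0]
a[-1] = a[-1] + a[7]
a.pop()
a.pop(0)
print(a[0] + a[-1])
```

insert 1 at 1 → [4, 1, 3, 4, 3, 7]
append 0 → [4, 1, 3, 4, 3, 7, 0]
append 1 → [4, 1, 3, 4, 3, 7, 0, 1]
a[5] = a[0]+a[1] = 4+1 = 5 → [4, 1, 3, 4, 3, 5, 0, 1]
a[5] = a[-1]+a[0] = 1+4 = 5 → [4, 1, 3, 4, 3, 5, 0, 1]
a[-1] = a[-1]+a[7] = 1+1 = 2 → [4, 1, 3, 4, 3, 5, 0, 2]
pop() removes 2 → [4, 1, 3, 4, 3, 5, 0]
pop(0) removes 4 → [1, 3, 4, 3, 5, 0]
a[0]+a[-1] = 1+0 = 1

1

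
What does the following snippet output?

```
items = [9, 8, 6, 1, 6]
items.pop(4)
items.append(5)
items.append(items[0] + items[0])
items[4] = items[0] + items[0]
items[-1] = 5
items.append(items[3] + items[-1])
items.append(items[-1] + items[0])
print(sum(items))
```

68

pop(4) removes 6 → [9, 8, 6, 1]
append 5 → [9, 8, 6, 1, 5]
append items[0]+items[0] = 9+9 = 18 → [9, 8, 6, 1, 5, 18]
items[4] = items[0]+items[0] = 9+9 = 18 → [9, 8, 6, 1, 18, 18]
items[-1] = 5 → [9, 8, 6, 1, 18, 5]
append items[3]+items[-1] = 1+5 = 6 → [9, 8, 6, 1, 18, 5, 6]
append items[-1]+items[0] = 6+9 = 15 → [9, 8, 6, 1, 18, 5, 6, 15]
sum = 68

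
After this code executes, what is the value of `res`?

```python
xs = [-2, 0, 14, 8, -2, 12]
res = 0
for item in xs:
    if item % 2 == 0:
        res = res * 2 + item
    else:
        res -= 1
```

88

item=-2: even, res = 0*2+(-2) = -2
item=0: even, res = (-2)*2+0 = -4
item=14: even, res = (-4)*2+14 = 6
item=8: even, res = 6*2+8 = 20
item=-2: even, res = 20*2+(-2) = 38
item=12: even, res = 38*2+12 = 88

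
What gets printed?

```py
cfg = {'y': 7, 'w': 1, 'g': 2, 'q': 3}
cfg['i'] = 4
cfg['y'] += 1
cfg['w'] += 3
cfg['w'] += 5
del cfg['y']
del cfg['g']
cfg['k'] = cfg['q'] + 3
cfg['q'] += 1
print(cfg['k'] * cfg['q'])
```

24

cfg['i'] = 4 → {'y': 7, 'w': 1, 'g': 2, 'q': 3, 'i': 4}
cfg['y'] = 7+1 = 8 → {'y': 8, 'w': 1, 'g': 2, 'q': 3, 'i': 4}
cfg['w'] = 1+3 = 4 → {'y': 8, 'w': 4, 'g': 2, 'q': 3, 'i': 4}
cfg['w'] = 4+5 = 9 → {'y': 8, 'w': 9, 'g': 2, 'q': 3, 'i': 4}
del 'y' → {'w': 9, 'g': 2, 'q': 3, 'i': 4}
del 'g' → {'w': 9, 'q': 3, 'i': 4}
cfg['k'] = cfg['q']+3 = 6 → {'w': 9, 'q': 3, 'i': 4, 'k': 6}
cfg['q'] = 3+1 = 4 → {'w': 9, 'q': 4, 'i': 4, 'k': 6}
cfg['k']*cfg['q'] = 6*4 = 24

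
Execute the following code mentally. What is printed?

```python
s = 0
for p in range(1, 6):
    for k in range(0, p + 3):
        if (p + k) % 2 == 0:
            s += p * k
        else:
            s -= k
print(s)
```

p=1,k=0: odd sum, s = 0-0 = 0
p=1,k=1: even sum, s = 0+1 = 1
p=1,k=2: odd sum, s = 1-2 = -1
p=1,k=3: even sum, s = (-1)+3 = 2
p=2,k=0: even sum, s = 2+0 = 2
p=2,k=1: odd sum, s = 2-1 = 1
p=2,k=2: even sum, s = 1+4 = 5
p=2,k=3: odd sum, s = 5-3 = 2
p=2,k=4: even sum, s = 2+8 = 10
p=3,k=0: odd sum, s = 10-0 = 10
p=3,k=1: even sum, s = 10+3 = 13
p=3,k=2: odd sum, s = 13-2 = 11
p=3,k=3: even sum, s = 11+9 = 20
p=3,k=4: odd sum, s = 20-4 = 16
p=3,k=5: even sum, s = 16+15 = 31
p=4,k=0: even sum, s = 31+0 = 31
p=4,k=1: odd sum, s = 31-1 = 30
p=4,k=2: even sum, s = 30+8 = 38
p=4,k=3: odd sum, s = 38-3 = 35
p=4,k=4: even sum, s = 35+16 = 51
p=4,k=5: odd sum, s = 51-5 = 46
p=4,k=6: even sum, s = 46+24 = 70
p=5,k=0: odd sum, s = 70-0 = 70
p=5,k=1: even sum, s = 70+5 = 75
p=5,k=2: odd sum, s = 75-2 = 73
p=5,k=3: even sum, s = 73+15 = 88
p=5,k=4: odd sum, s = 88-4 = 84
p=5,k=5: even sum, s = 84+25 = 109
p=5,k=6: odd sum, s = 109-6 = 103
p=5,k=7: even sum, s = 103+35 = 138

138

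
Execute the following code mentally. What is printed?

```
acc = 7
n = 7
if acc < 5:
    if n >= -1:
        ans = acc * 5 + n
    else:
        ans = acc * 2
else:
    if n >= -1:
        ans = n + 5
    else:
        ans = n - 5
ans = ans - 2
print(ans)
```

10

acc=7, n=7
acc < 5 is False; n >= -1 is True
→ ans = n + 5 = 12
ans = 12-2 = 10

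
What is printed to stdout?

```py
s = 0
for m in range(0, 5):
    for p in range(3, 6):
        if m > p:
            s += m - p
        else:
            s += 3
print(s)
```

43

m=0,p=3: not 0>3, s = 0+3 = 3
m=0,p=4: not 0>4, s = 3+3 = 6
m=0,p=5: not 0>5, s = 6+3 = 9
m=1,p=3: not 1>3, s = 9+3 = 12
m=1,p=4: not 1>4, s = 12+3 = 15
m=1,p=5: not 1>5, s = 15+3 = 18
m=2,p=3: not 2>3, s = 18+3 = 21
m=2,p=4: not 2>4, s = 21+3 = 24
m=2,p=5: not 2>5, s = 24+3 = 27
m=3,p=3: not 3>3, s = 27+3 = 30
m=3,p=4: not 3>4, s = 30+3 = 33
m=3,p=5: not 3>5, s = 33+3 = 36
m=4,p=3: 4>3, s = 36+1 = 37
m=4,p=4: not 4>4, s = 37+3 = 40
m=4,p=5: not 4>5, s = 40+3 = 43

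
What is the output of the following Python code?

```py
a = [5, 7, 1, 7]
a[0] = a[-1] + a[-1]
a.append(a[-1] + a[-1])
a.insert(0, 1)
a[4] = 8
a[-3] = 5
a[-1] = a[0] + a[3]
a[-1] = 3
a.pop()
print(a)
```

[1, 14, 7, 5, 8]

a[0] = a[-1]+a[-1] = 7+7 = 14 → [14, 7, 1, 7]
append a[-1]+a[-1] = 7+7 = 14 → [14, 7, 1, 7, 14]
insert 1 at 0 → [1, 14, 7, 1, 7, 14]
a[4] = 8 → [1, 14, 7, 1, 8, 14]
a[-3] = 5 → [1, 14, 7, 5, 8, 14]
a[-1] = a[0]+a[3] = 1+5 = 6 → [1, 14, 7, 5, 8, 6]
a[-1] = 3 → [1, 14, 7, 5, 8, 3]
pop() removes 3 → [1, 14, 7, 5, 8]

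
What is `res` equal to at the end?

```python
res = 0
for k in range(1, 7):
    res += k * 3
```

63

k=1: res = 0+1*3 = 3
k=2: res = 3+2*3 = 9
k=3: res = 9+3*3 = 18
k=4: res = 18+4*3 = 30
k=5: res = 30+5*3 = 45
k=6: res = 45+6*3 = 63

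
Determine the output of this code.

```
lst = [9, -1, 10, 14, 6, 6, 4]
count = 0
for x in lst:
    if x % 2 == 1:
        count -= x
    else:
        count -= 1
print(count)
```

x=9: odd, count = 0-9 = -9
x=-1: odd, count = (-9)-(-1) = -8
x=10: not odd, count = (-8)-1 = -9
x=14: not odd, count = (-9)-1 = -10
x=6: not odd, count = (-10)-1 = -11
x=6: not odd, count = (-11)-1 = -12
x=4: not odd, count = (-12)-1 = -13

-13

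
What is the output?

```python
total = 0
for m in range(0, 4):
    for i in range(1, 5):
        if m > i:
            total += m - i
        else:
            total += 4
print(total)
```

56

m=0,i=1: not 0>1, total = 0+4 = 4
m=0,i=2: not 0>2, total = 4+4 = 8
m=0,i=3: not 0>3, total = 8+4 = 12
m=0,i=4: not 0>4, total = 12+4 = 16
m=1,i=1: not 1>1, total = 16+4 = 20
m=1,i=2: not 1>2, total = 20+4 = 24
m=1,i=3: not 1>3, total = 24+4 = 28
m=1,i=4: not 1>4, total = 28+4 = 32
m=2,i=1: 2>1, total = 32+1 = 33
m=2,i=2: not 2>2, total = 33+4 = 37
m=2,i=3: not 2>3, total = 37+4 = 41
m=2,i=4: not 2>4, total = 41+4 = 45
m=3,i=1: 3>1, total = 45+2 = 47
m=3,i=2: 3>2, total = 47+1 = 48
m=3,i=3: not 3>3, total = 48+4 = 52
m=3,i=4: not 3>4, total = 52+4 = 56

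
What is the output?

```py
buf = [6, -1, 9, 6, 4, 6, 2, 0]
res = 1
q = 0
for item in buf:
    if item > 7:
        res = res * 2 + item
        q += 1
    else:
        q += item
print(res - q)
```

-13

item=6: not >7; q=6
item=-1: not >7; q=5
item=9: >7, res = 1*2+9 = 11; q=6
item=6: not >7; q=12
item=4: not >7; q=16
item=6: not >7; q=22
item=2: not >7; q=24
item=0: not >7; q=24
res-q = 11-24 = -13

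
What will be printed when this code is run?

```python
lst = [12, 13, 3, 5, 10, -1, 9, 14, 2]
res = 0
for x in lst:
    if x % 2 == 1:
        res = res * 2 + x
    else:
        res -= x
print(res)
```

x=12: not odd, res = 0-12 = -12
x=13: odd, res = (-12)*2+13 = -11
x=3: odd, res = (-11)*2+3 = -19
x=5: odd, res = (-19)*2+5 = -33
x=10: not odd, res = (-33)-10 = -43
x=-1: odd, res = (-43)*2+(-1) = -87
x=9: odd, res = (-87)*2+9 = -165
x=14: not odd, res = (-165)-14 = -179
x=2: not odd, res = (-179)-2 = -181

-181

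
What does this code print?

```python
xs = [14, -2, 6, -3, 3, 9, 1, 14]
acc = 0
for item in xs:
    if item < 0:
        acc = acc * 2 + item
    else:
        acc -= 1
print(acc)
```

item=14: not <0, acc = 0-1 = -1
item=-2: <0, acc = (-1)*2+(-2) = -4
item=6: not <0, acc = (-4)-1 = -5
item=-3: <0, acc = (-5)*2+(-3) = -13
item=3: not <0, acc = (-13)-1 = -14
item=9: not <0, acc = (-14)-1 = -15
item=1: not <0, acc = (-15)-1 = -16
item=14: not <0, acc = (-16)-1 = -17

-17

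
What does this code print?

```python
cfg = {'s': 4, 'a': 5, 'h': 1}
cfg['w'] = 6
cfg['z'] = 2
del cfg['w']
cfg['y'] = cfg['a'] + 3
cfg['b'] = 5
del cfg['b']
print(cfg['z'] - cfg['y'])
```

cfg['w'] = 6 → {'s': 4, 'a': 5, 'h': 1, 'w': 6}
cfg['z'] = 2 → {'s': 4, 'a': 5, 'h': 1, 'w': 6, 'z': 2}
del 'w' → {'s': 4, 'a': 5, 'h': 1, 'z': 2}
cfg['y'] = cfg['a']+3 = 8 → {'s': 4, 'a': 5, 'h': 1, 'z': 2, 'y': 8}
cfg['b'] = 5 → {'s': 4, 'a': 5, 'h': 1, 'z': 2, 'y': 8, 'b': 5}
del 'b' → {'s': 4, 'a': 5, 'h': 1, 'z': 2, 'y': 8}
cfg['z']-cfg['y'] = 2-8 = -6

-6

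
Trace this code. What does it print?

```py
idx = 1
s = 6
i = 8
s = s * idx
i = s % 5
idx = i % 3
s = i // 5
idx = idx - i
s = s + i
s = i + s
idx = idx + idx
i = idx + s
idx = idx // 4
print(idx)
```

0

s = 6*1 = 6
i = 6%5 = 1
idx = 1%3 = 1
s = 1//5 = 0
idx = 1-1 = 0
s = 0+1 = 1
s = 1+1 = 2
idx = 0+0 = 0
i = 0+2 = 2
idx = 0//4 = 0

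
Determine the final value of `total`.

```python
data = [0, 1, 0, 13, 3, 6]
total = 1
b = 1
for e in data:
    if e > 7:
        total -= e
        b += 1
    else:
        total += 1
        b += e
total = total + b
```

5

e=0: not >7, total = 1+1 = 2; b=1
e=1: not >7, total = 2+1 = 3; b=2
e=0: not >7, total = 3+1 = 4; b=2
e=13: >7, total = 4-13 = -9; b=3
e=3: not >7, total = (-9)+1 = -8; b=6
e=6: not >7, total = (-8)+1 = -7; b=12
total+b = (-7)+12 = 5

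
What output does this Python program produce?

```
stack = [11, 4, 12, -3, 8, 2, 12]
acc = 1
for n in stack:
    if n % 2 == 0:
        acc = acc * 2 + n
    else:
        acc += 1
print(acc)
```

280

n=11: not even, acc = 1+1 = 2
n=4: even, acc = 2*2+4 = 8
n=12: even, acc = 8*2+12 = 28
n=-3: not even, acc = 28+1 = 29
n=8: even, acc = 29*2+8 = 66
n=2: even, acc = 66*2+2 = 134
n=12: even, acc = 134*2+12 = 280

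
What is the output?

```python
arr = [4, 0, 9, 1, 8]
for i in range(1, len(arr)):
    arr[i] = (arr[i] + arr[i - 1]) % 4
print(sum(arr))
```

i=1: arr[1] = (0+4)%4 = 0 → [4, 0, 9, 1, 8]
i=2: arr[2] = (9+0)%4 = 1 → [4, 0, 1, 1, 8]
i=3: arr[3] = (1+1)%4 = 2 → [4, 0, 1, 2, 8]
i=4: arr[4] = (8+2)%4 = 2 → [4, 0, 1, 2, 2]
sum = 9

9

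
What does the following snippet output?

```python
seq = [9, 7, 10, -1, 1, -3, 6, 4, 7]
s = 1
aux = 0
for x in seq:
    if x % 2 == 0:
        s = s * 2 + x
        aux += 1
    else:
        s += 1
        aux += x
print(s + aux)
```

116

x=9: not even, s = 1+1 = 2; aux=9
x=7: not even, s = 2+1 = 3; aux=16
x=10: even, s = 3*2+10 = 16; aux=17
x=-1: not even, s = 16+1 = 17; aux=16
x=1: not even, s = 17+1 = 18; aux=17
x=-3: not even, s = 18+1 = 19; aux=14
x=6: even, s = 19*2+6 = 44; aux=15
x=4: even, s = 44*2+4 = 92; aux=16
x=7: not even, s = 92+1 = 93; aux=23
s+aux = 93+23 = 116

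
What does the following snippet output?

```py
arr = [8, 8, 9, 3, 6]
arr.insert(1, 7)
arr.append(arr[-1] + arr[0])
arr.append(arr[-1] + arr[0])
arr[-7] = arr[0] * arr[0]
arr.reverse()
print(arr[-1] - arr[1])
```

-6

insert 7 at 1 → [8, 7, 8, 9, 3, 6]
append arr[-1]+arr[0] = 6+8 = 14 → [8, 7, 8, 9, 3, 6, 14]
append arr[-1]+arr[0] = 14+8 = 22 → [8, 7, 8, 9, 3, 6, 14, 22]
arr[-7] = arr[0]*arr[0] = 8*8 = 64 → [8, 64, 8, 9, 3, 6, 14, 22]
reverse → [22, 14, 6, 3, 9, 8, 64, 8]
arr[-1]-arr[1] = 8-14 = -6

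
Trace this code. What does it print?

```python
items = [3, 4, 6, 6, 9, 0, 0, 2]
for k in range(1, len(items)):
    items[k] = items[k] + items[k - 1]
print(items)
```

k=1: items[1] = 4+3 = 7 → [3, 7, 6, 6, 9, 0, 0, 2]
k=2: items[2] = 6+7 = 13 → [3, 7, 13, 6, 9, 0, 0, 2]
k=3: items[3] = 6+13 = 19 → [3, 7, 13, 19, 9, 0, 0, 2]
k=4: items[4] = 9+19 = 28 → [3, 7, 13, 19, 28, 0, 0, 2]
k=5: items[5] = 0+28 = 28 → [3, 7, 13, 19, 28, 28, 0, 2]
k=6: items[6] = 0+28 = 28 → [3, 7, 13, 19, 28, 28, 28, 2]
k=7: items[7] = 2+28 = 30 → [3, 7, 13, 19, 28, 28, 28, 30]

[3, 7, 13, 19, 28, 28, 28, 30]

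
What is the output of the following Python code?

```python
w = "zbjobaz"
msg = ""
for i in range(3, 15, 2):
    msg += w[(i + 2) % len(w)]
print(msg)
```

i=3: add w[5]='a' → 'a'
i=5: add w[0]='z' → 'az'
i=7: add w[2]='j' → 'azj'
i=9: add w[4]='b' → 'azjb'
i=11: add w[6]='z' → 'azjbz'
i=13: add w[1]='b' → 'azjbzb'

azjbzb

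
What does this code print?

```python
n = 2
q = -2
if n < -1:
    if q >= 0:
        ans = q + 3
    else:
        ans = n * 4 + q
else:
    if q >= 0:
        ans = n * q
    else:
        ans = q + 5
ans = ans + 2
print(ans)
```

n=2, q=-2
n < -1 is False; q >= 0 is False
→ ans = q + 5 = 3
ans = 3+2 = 5

5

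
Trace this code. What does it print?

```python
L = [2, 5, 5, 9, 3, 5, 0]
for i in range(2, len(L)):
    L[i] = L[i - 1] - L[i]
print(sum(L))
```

-48

i=2: L[2] = 5-5 = 0 → [2, 5, 0, 9, 3, 5, 0]
i=3: L[3] = 0-9 = -9 → [2, 5, 0, -9, 3, 5, 0]
i=4: L[4] = (-9)-3 = -12 → [2, 5, 0, -9, -12, 5, 0]
i=5: L[5] = (-12)-5 = -17 → [2, 5, 0, -9, -12, -17, 0]
i=6: L[6] = (-17)-0 = -17 → [2, 5, 0, -9, -12, -17, -17]
sum = -48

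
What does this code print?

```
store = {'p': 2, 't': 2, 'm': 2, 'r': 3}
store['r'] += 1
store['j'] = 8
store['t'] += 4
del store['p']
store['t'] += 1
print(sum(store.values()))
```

store['r'] = 3+1 = 4 → {'p': 2, 't': 2, 'm': 2, 'r': 4}
store['j'] = 8 → {'p': 2, 't': 2, 'm': 2, 'r': 4, 'j': 8}
store['t'] = 2+4 = 6 → {'p': 2, 't': 6, 'm': 2, 'r': 4, 'j': 8}
del 'p' → {'t': 6, 'm': 2, 'r': 4, 'j': 8}
store['t'] = 6+1 = 7 → {'t': 7, 'm': 2, 'r': 4, 'j': 8}
sum of values = 21

21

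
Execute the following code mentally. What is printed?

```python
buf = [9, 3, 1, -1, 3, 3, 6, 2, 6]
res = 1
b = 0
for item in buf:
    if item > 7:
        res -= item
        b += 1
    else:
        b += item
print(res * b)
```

-192

item=9: >7, res = 1-9 = -8; b=1
item=3: not >7; b=4
item=1: not >7; b=5
item=-1: not >7; b=4
item=3: not >7; b=7
item=3: not >7; b=10
item=6: not >7; b=16
item=2: not >7; b=18
item=6: not >7; b=24
res*b = (-8)*24 = -192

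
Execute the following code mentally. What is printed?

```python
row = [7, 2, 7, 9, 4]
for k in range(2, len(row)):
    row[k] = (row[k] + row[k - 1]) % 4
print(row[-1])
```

2

k=2: row[2] = (7+2)%4 = 1 → [7, 2, 1, 9, 4]
k=3: row[3] = (9+1)%4 = 2 → [7, 2, 1, 2, 4]
k=4: row[4] = (4+2)%4 = 2 → [7, 2, 1, 2, 2]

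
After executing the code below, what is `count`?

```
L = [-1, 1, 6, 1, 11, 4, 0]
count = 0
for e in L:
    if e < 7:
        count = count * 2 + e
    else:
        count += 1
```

48

e=-1: <7, count = 0*2+(-1) = -1
e=1: <7, count = (-1)*2+1 = -1
e=6: <7, count = (-1)*2+6 = 4
e=1: <7, count = 4*2+1 = 9
e=11: not <7, count = 9+1 = 10
e=4: <7, count = 10*2+4 = 24
e=0: <7, count = 24*2+0 = 48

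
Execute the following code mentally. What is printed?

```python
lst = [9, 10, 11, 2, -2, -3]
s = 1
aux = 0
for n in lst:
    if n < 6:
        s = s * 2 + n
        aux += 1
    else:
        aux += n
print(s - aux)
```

-24

n=9: not <6; aux=9
n=10: not <6; aux=19
n=11: not <6; aux=30
n=2: <6, s = 1*2+2 = 4; aux=31
n=-2: <6, s = 4*2+(-2) = 6; aux=32
n=-3: <6, s = 6*2+(-3) = 9; aux=33
s-aux = 9-33 = -24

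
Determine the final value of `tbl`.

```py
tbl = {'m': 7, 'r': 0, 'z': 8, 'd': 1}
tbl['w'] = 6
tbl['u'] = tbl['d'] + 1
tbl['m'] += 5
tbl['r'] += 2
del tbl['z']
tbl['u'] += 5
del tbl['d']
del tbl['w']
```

{'m': 12, 'r': 2, 'u': 7}

tbl['w'] = 6 → {'m': 7, 'r': 0, 'z': 8, 'd': 1, 'w': 6}
tbl['u'] = tbl['d']+1 = 2 → {'m': 7, 'r': 0, 'z': 8, 'd': 1, 'w': 6, 'u': 2}
tbl['m'] = 7+5 = 12 → {'m': 12, 'r': 0, 'z': 8, 'd': 1, 'w': 6, 'u': 2}
tbl['r'] = 0+2 = 2 → {'m': 12, 'r': 2, 'z': 8, 'd': 1, 'w': 6, 'u': 2}
del 'z' → {'m': 12, 'r': 2, 'd': 1, 'w': 6, 'u': 2}
tbl['u'] = 2+5 = 7 → {'m': 12, 'r': 2, 'd': 1, 'w': 6, 'u': 7}
del 'd' → {'m': 12, 'r': 2, 'w': 6, 'u': 7}
del 'w' → {'m': 12, 'r': 2, 'u': 7}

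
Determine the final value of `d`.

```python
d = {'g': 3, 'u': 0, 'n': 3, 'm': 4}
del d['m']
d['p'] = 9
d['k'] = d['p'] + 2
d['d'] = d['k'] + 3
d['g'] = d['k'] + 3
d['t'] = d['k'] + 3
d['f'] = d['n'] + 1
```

del 'm' → {'g': 3, 'u': 0, 'n': 3}
d['p'] = 9 → {'g': 3, 'u': 0, 'n': 3, 'p': 9}
d['k'] = d['p']+2 = 11 → {'g': 3, 'u': 0, 'n': 3, 'p': 9, 'k': 11}
d['d'] = d['k']+3 = 14 → {'g': 3, 'u': 0, 'n': 3, 'p': 9, 'k': 11, 'd': 14}
d['g'] = d['k']+3 = 14 → {'g': 14, 'u': 0, 'n': 3, 'p': 9, 'k': 11, 'd': 14}
d['t'] = d['k']+3 = 14 → {'g': 14, 'u': 0, 'n': 3, 'p': 9, 'k': 11, 'd': 14, 't': 14}
d['f'] = d['n']+1 = 4 → {'g': 14, 'u': 0, 'n': 3, 'p': 9, 'k': 11, 'd': 14, 't': 14, 'f': 4}

{'g': 14, 'u': 0, 'n': 3, 'p': 9, 'k': 11, 'd': 14, 't': 14, 'f': 4}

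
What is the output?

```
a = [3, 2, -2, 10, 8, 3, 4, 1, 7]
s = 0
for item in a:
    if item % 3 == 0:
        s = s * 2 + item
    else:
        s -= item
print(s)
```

-39

item=3: %3==0, s = 0*2+3 = 3
item=2: not %3==0, s = 3-2 = 1
item=-2: not %3==0, s = 1-(-2) = 3
item=10: not %3==0, s = 3-10 = -7
item=8: not %3==0, s = (-7)-8 = -15
item=3: %3==0, s = (-15)*2+3 = -27
item=4: not %3==0, s = (-27)-4 = -31
item=1: not %3==0, s = (-31)-1 = -32
item=7: not %3==0, s = (-32)-7 = -39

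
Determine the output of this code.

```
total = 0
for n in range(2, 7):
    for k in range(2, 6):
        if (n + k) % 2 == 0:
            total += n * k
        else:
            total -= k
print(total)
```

n=2,k=2: even sum, total = 0+4 = 4
n=2,k=3: odd sum, total = 4-3 = 1
n=2,k=4: even sum, total = 1+8 = 9
n=2,k=5: odd sum, total = 9-5 = 4
n=3,k=2: odd sum, total = 4-2 = 2
n=3,k=3: even sum, total = 2+9 = 11
n=3,k=4: odd sum, total = 11-4 = 7
n=3,k=5: even sum, total = 7+15 = 22
n=4,k=2: even sum, total = 22+8 = 30
n=4,k=3: odd sum, total = 30-3 = 27
n=4,k=4: even sum, total = 27+16 = 43
n=4,k=5: odd sum, total = 43-5 = 38
n=5,k=2: odd sum, total = 38-2 = 36
n=5,k=3: even sum, total = 36+15 = 51
n=5,k=4: odd sum, total = 51-4 = 47
n=5,k=5: even sum, total = 47+25 = 72
n=6,k=2: even sum, total = 72+12 = 84
n=6,k=3: odd sum, total = 84-3 = 81
n=6,k=4: even sum, total = 81+24 = 105
n=6,k=5: odd sum, total = 105-5 = 100

100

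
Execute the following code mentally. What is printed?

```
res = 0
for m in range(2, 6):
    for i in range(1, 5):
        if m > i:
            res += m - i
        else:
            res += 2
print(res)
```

32

m=2,i=1: 2>1, res = 0+1 = 1
m=2,i=2: not 2>2, res = 1+2 = 3
m=2,i=3: not 2>3, res = 3+2 = 5
m=2,i=4: not 2>4, res = 5+2 = 7
m=3,i=1: 3>1, res = 7+2 = 9
m=3,i=2: 3>2, res = 9+1 = 10
m=3,i=3: not 3>3, res = 10+2 = 12
m=3,i=4: not 3>4, res = 12+2 = 14
m=4,i=1: 4>1, res = 14+3 = 17
m=4,i=2: 4>2, res = 17+2 = 19
m=4,i=3: 4>3, res = 19+1 = 20
m=4,i=4: not 4>4, res = 20+2 = 22
m=5,i=1: 5>1, res = 22+4 = 26
m=5,i=2: 5>2, res = 26+3 = 29
m=5,i=3: 5>3, res = 29+2 = 31
m=5,i=4: 5>4, res = 31+1 = 32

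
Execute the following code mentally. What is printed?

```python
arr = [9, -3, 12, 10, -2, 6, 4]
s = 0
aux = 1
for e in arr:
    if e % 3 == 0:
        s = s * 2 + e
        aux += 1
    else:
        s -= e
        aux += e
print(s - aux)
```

e=9: %3==0, s = 0*2+9 = 9; aux=2
e=-3: %3==0, s = 9*2+(-3) = 15; aux=3
e=12: %3==0, s = 15*2+12 = 42; aux=4
e=10: not %3==0, s = 42-10 = 32; aux=14
e=-2: not %3==0, s = 32-(-2) = 34; aux=12
e=6: %3==0, s = 34*2+6 = 74; aux=13
e=4: not %3==0, s = 74-4 = 70; aux=17
s-aux = 70-17 = 53

53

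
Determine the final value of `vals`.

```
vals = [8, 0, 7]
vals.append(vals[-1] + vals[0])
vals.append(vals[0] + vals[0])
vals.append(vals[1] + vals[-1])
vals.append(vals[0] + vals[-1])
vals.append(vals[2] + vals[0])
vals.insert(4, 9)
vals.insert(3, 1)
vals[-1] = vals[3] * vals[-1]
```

append vals[-1]+vals[0] = 7+8 = 15 → [8, 0, 7, 15]
append vals[0]+vals[0] = 8+8 = 16 → [8, 0, 7, 15, 16]
append vals[1]+vals[-1] = 0+16 = 16 → [8, 0, 7, 15, 16, 16]
append vals[0]+vals[-1] = 8+16 = 24 → [8, 0, 7, 15, 16, 16, 24]
append vals[2]+vals[0] = 7+8 = 15 → [8, 0, 7, 15, 16, 16, 24, 15]
insert 9 at 4 → [8, 0, 7, 15, 9, 16, 16, 24, 15]
insert 1 at 3 → [8, 0, 7, 1, 15, 9, 16, 16, 24, 15]
vals[-1] = vals[3]*vals[-1] = 1*15 = 15 → [8, 0, 7, 1, 15, 9, 16, 16, 24, 15]

[8, 0, 7, 1, 15, 9, 16, 16, 24, 15]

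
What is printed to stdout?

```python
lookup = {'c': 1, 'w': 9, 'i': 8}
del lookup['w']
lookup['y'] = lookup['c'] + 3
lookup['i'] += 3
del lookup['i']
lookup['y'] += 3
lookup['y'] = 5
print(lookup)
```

del 'w' → {'c': 1, 'i': 8}
lookup['y'] = lookup['c']+3 = 4 → {'c': 1, 'i': 8, 'y': 4}
lookup['i'] = 8+3 = 11 → {'c': 1, 'i': 11, 'y': 4}
del 'i' → {'c': 1, 'y': 4}
lookup['y'] = 4+3 = 7 → {'c': 1, 'y': 7}
lookup['y'] = 5 → {'c': 1, 'y': 5}

{'c': 1, 'y': 5}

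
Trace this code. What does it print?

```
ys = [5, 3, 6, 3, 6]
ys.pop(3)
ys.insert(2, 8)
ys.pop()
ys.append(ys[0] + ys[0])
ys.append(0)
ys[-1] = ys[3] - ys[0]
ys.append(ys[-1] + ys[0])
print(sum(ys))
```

39

pop(3) removes 3 → [5, 3, 6, 6]
insert 8 at 2 → [5, 3, 8, 6, 6]
pop() removes 6 → [5, 3, 8, 6]
append ys[0]+ys[0] = 5+5 = 10 → [5, 3, 8, 6, 10]
append 0 → [5, 3, 8, 6, 10, 0]
ys[-1] = ys[3]-ys[0] = 6-5 = 1 → [5, 3, 8, 6, 10, 1]
append ys[-1]+ys[0] = 1+5 = 6 → [5, 3, 8, 6, 10, 1, 6]
sum = 39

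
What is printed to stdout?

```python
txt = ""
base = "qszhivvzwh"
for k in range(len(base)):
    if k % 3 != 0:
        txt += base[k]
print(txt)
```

szivzw

k=0: skip
k=1: add 's' → 's'
k=2: add 'z' → 'sz'
k=3: skip
k=4: add 'i' → 'szi'
k=5: add 'v' → 'sziv'
k=6: skip
k=7: add 'z' → 'szivz'
k=8: add 'w' → 'szivzw'
k=9: skip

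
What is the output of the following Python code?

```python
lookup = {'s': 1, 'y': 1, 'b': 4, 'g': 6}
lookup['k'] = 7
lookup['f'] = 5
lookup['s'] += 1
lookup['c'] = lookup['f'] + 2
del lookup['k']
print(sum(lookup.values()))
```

lookup['k'] = 7 → {'s': 1, 'y': 1, 'b': 4, 'g': 6, 'k': 7}
lookup['f'] = 5 → {'s': 1, 'y': 1, 'b': 4, 'g': 6, 'k': 7, 'f': 5}
lookup['s'] = 1+1 = 2 → {'s': 2, 'y': 1, 'b': 4, 'g': 6, 'k': 7, 'f': 5}
lookup['c'] = lookup['f']+2 = 7 → {'s': 2, 'y': 1, 'b': 4, 'g': 6, 'k': 7, 'f': 5, 'c': 7}
del 'k' → {'s': 2, 'y': 1, 'b': 4, 'g': 6, 'f': 5, 'c': 7}
sum of values = 25

25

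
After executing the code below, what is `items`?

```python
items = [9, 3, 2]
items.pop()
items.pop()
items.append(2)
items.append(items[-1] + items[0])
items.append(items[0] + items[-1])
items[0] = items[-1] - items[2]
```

pop() removes 2 → [9, 3]
pop() removes 3 → [9]
append 2 → [9, 2]
append items[-1]+items[0] = 2+9 = 11 → [9, 2, 11]
append items[0]+items[-1] = 9+11 = 20 → [9, 2, 11, 20]
items[0] = items[-1]-items[2] = 20-11 = 9 → [9, 2, 11, 20]

[9, 2, 11, 20]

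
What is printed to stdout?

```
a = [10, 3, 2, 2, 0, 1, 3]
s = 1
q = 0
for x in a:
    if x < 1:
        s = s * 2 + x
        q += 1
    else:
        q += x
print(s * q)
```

44

x=10: not <1; q=10
x=3: not <1; q=13
x=2: not <1; q=15
x=2: not <1; q=17
x=0: <1, s = 1*2+0 = 2; q=18
x=1: not <1; q=19
x=3: not <1; q=22
s*q = 2*22 = 44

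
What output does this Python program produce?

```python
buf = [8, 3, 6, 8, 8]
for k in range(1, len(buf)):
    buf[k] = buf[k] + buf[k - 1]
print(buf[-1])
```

33

k=1: buf[1] = 3+8 = 11 → [8, 11, 6, 8, 8]
k=2: buf[2] = 6+11 = 17 → [8, 11, 17, 8, 8]
k=3: buf[3] = 8+17 = 25 → [8, 11, 17, 25, 8]
k=4: buf[4] = 8+25 = 33 → [8, 11, 17, 25, 33]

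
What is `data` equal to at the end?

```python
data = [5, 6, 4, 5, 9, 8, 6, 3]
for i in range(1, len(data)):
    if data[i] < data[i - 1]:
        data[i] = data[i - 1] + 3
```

i=1: 6>=5, unchanged → [5, 6, 4, 5, 9, 8, 6, 3]
i=2: 4<6, data[2] = 6+3 = 9 → [5, 6, 9, 5, 9, 8, 6, 3]
i=3: 5<9, data[3] = 9+3 = 12 → [5, 6, 9, 12, 9, 8, 6, 3]
i=4: 9<12, data[4] = 12+3 = 15 → [5, 6, 9, 12, 15, 8, 6, 3]
i=5: 8<15, data[5] = 15+3 = 18 → [5, 6, 9, 12, 15, 18, 6, 3]
i=6: 6<18, data[6] = 18+3 = 21 → [5, 6, 9, 12, 15, 18, 21, 3]
i=7: 3<21, data[7] = 21+3 = 24 → [5, 6, 9, 12, 15, 18, 21, 24]

[5, 6, 9, 12, 15, 18, 21, 24]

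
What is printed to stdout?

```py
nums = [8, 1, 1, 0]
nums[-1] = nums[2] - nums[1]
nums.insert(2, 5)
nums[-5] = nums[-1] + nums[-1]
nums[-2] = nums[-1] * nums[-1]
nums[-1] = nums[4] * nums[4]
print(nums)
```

[0, 1, 5, 0, 0]

nums[-1] = nums[2]-nums[1] = 1-1 = 0 → [8, 1, 1, 0]
insert 5 at 2 → [8, 1, 5, 1, 0]
nums[-5] = nums[-1]+nums[-1] = 0+0 = 0 → [0, 1, 5, 1, 0]
nums[-2] = nums[-1]*nums[-1] = 0*0 = 0 → [0, 1, 5, 0, 0]
nums[-1] = nums[4]*nums[4] = 0*0 = 0 → [0, 1, 5, 0, 0]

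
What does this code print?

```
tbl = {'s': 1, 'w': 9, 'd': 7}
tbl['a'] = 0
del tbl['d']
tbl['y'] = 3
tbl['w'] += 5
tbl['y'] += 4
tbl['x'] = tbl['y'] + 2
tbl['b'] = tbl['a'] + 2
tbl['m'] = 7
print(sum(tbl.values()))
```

tbl['a'] = 0 → {'s': 1, 'w': 9, 'd': 7, 'a': 0}
del 'd' → {'s': 1, 'w': 9, 'a': 0}
tbl['y'] = 3 → {'s': 1, 'w': 9, 'a': 0, 'y': 3}
tbl['w'] = 9+5 = 14 → {'s': 1, 'w': 14, 'a': 0, 'y': 3}
tbl['y'] = 3+4 = 7 → {'s': 1, 'w': 14, 'a': 0, 'y': 7}
tbl['x'] = tbl['y']+2 = 9 → {'s': 1, 'w': 14, 'a': 0, 'y': 7, 'x': 9}
tbl['b'] = tbl['a']+2 = 2 → {'s': 1, 'w': 14, 'a': 0, 'y': 7, 'x': 9, 'b': 2}
tbl['m'] = 7 → {'s': 1, 'w': 14, 'a': 0, 'y': 7, 'x': 9, 'b': 2, 'm': 7}
sum of values = 40

40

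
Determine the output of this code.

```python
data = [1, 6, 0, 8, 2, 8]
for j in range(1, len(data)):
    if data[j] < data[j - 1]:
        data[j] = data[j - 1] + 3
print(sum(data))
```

61

j=1: 6>=1, unchanged → [1, 6, 0, 8, 2, 8]
j=2: 0<6, data[2] = 6+3 = 9 → [1, 6, 9, 8, 2, 8]
j=3: 8<9, data[3] = 9+3 = 12 → [1, 6, 9, 12, 2, 8]
j=4: 2<12, data[4] = 12+3 = 15 → [1, 6, 9, 12, 15, 8]
j=5: 8<15, data[5] = 15+3 = 18 → [1, 6, 9, 12, 15, 18]
sum = 61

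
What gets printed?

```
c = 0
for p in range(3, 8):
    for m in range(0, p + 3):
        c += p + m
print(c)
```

355

p=3,m=0: c = 0+3 = 3
p=3,m=1: c = 3+4 = 7
p=3,m=2: c = 7+5 = 12
p=3,m=3: c = 12+6 = 18
p=3,m=4: c = 18+7 = 25
p=3,m=5: c = 25+8 = 33
p=4,m=0: c = 33+4 = 37
p=4,m=1: c = 37+5 = 42
p=4,m=2: c = 42+6 = 48
p=4,m=3: c = 48+7 = 55
p=4,m=4: c = 55+8 = 63
p=4,m=5: c = 63+9 = 72
p=4,m=6: c = 72+10 = 82
p=5,m=0: c = 82+5 = 87
p=5,m=1: c = 87+6 = 93
p=5,m=2: c = 93+7 = 100
p=5,m=3: c = 100+8 = 108
p=5,m=4: c = 108+9 = 117
p=5,m=5: c = 117+10 = 127
p=5,m=6: c = 127+11 = 138
p=5,m=7: c = 138+12 = 150
p=6,m=0: c = 150+6 = 156
p=6,m=1: c = 156+7 = 163
p=6,m=2: c = 163+8 = 171
p=6,m=3: c = 171+9 = 180
p=6,m=4: c = 180+10 = 190
p=6,m=5: c = 190+11 = 201
p=6,m=6: c = 201+12 = 213
p=6,m=7: c = 213+13 = 226
p=6,m=8: c = 226+14 = 240
p=7,m=0: c = 240+7 = 247
p=7,m=1: c = 247+8 = 255
p=7,m=2: c = 255+9 = 264
p=7,m=3: c = 264+10 = 274
p=7,m=4: c = 274+11 = 285
p=7,m=5: c = 285+12 = 297
p=7,m=6: c = 297+13 = 310
p=7,m=7: c = 310+14 = 324
p=7,m=8: c = 324+15 = 339
p=7,m=9: c = 339+16 = 355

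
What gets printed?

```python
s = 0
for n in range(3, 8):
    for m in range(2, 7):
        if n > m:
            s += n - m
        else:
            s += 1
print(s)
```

45

n=3,m=2: 3>2, s = 0+1 = 1
n=3,m=3: not 3>3, s = 1+1 = 2
n=3,m=4: not 3>4, s = 2+1 = 3
n=3,m=5: not 3>5, s = 3+1 = 4
n=3,m=6: not 3>6, s = 4+1 = 5
n=4,m=2: 4>2, s = 5+2 = 7
n=4,m=3: 4>3, s = 7+1 = 8
n=4,m=4: not 4>4, s = 8+1 = 9
n=4,m=5: not 4>5, s = 9+1 = 10
n=4,m=6: not 4>6, s = 10+1 = 11
n=5,m=2: 5>2, s = 11+3 = 14
n=5,m=3: 5>3, s = 14+2 = 16
n=5,m=4: 5>4, s = 16+1 = 17
n=5,m=5: not 5>5, s = 17+1 = 18
n=5,m=6: not 5>6, s = 18+1 = 19
n=6,m=2: 6>2, s = 19+4 = 23
n=6,m=3: 6>3, s = 23+3 = 26
n=6,m=4: 6>4, s = 26+2 = 28
n=6,m=5: 6>5, s = 28+1 = 29
n=6,m=6: not 6>6, s = 29+1 = 30
n=7,m=2: 7>2, s = 30+5 = 35
n=7,m=3: 7>3, s = 35+4 = 39
n=7,m=4: 7>4, s = 39+3 = 42
n=7,m=5: 7>5, s = 42+2 = 44
n=7,m=6: 7>6, s = 44+1 = 45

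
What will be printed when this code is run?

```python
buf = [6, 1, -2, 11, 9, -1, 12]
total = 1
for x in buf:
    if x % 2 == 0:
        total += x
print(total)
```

x=6: even, total = 1+6 = 7
x=1: not even
x=-2: even, total = 7+(-2) = 5
x=11: not even
x=9: not even
x=-1: not even
x=12: even, total = 5+12 = 17

17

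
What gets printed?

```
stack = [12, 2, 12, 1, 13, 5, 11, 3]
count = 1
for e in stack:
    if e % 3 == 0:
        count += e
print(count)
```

e=12: %3==0, count = 1+12 = 13
e=2: not %3==0
e=12: %3==0, count = 13+12 = 25
e=1: not %3==0
e=13: not %3==0
e=5: not %3==0
e=11: not %3==0
e=3: %3==0, count = 25+3 = 28

28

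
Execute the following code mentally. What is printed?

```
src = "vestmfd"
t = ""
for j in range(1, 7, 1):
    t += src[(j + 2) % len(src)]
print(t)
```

tmfdve

j=1: add src[3]='t' → 't'
j=2: add src[4]='m' → 'tm'
j=3: add src[5]='f' → 'tmf'
j=4: add src[6]='d' → 'tmfd'
j=5: add src[0]='v' → 'tmfdv'
j=6: add src[1]='e' → 'tmfdve'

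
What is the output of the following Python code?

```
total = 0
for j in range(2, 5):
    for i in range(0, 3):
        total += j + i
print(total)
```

j=2,i=0: total = 0+2 = 2
j=2,i=1: total = 2+3 = 5
j=2,i=2: total = 5+4 = 9
j=3,i=0: total = 9+3 = 12
j=3,i=1: total = 12+4 = 16
j=3,i=2: total = 16+5 = 21
j=4,i=0: total = 21+4 = 25
j=4,i=1: total = 25+5 = 30
j=4,i=2: total = 30+6 = 36

36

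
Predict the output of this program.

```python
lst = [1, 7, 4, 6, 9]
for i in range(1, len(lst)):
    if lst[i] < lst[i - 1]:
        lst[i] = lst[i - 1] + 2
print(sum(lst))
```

i=1: 7>=1, unchanged → [1, 7, 4, 6, 9]
i=2: 4<7, lst[2] = 7+2 = 9 → [1, 7, 9, 6, 9]
i=3: 6<9, lst[3] = 9+2 = 11 → [1, 7, 9, 11, 9]
i=4: 9<11, lst[4] = 11+2 = 13 → [1, 7, 9, 11, 13]
sum = 41

41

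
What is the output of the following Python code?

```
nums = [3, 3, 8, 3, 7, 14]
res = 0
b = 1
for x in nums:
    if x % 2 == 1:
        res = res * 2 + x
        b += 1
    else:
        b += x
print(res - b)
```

x=3: odd, res = 0*2+3 = 3; b=2
x=3: odd, res = 3*2+3 = 9; b=3
x=8: not odd; b=11
x=3: odd, res = 9*2+3 = 21; b=12
x=7: odd, res = 21*2+7 = 49; b=13
x=14: not odd; b=27
res-b = 49-27 = 22

22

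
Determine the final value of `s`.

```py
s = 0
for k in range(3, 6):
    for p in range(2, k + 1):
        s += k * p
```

k=3,p=2: s = 0+6 = 6
k=3,p=3: s = 6+9 = 15
k=4,p=2: s = 15+8 = 23
k=4,p=3: s = 23+12 = 35
k=4,p=4: s = 35+16 = 51
k=5,p=2: s = 51+10 = 61
k=5,p=3: s = 61+15 = 76
k=5,p=4: s = 76+20 = 96
k=5,p=5: s = 96+25 = 121

121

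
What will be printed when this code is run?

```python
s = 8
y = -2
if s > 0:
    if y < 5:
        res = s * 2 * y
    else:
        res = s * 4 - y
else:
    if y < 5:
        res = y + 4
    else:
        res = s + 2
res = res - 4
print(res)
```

-36

s=8, y=-2
s > 0 is True; y < 5 is True
→ res = s * 2 * y = -32
res = (-32)-4 = -36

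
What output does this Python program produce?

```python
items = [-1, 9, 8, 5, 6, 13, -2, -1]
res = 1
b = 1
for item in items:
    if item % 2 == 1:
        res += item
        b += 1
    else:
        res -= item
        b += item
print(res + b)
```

item=-1: odd, res = 1+(-1) = 0; b=2
item=9: odd, res = 0+9 = 9; b=3
item=8: not odd, res = 9-8 = 1; b=11
item=5: odd, res = 1+5 = 6; b=12
item=6: not odd, res = 6-6 = 0; b=18
item=13: odd, res = 0+13 = 13; b=19
item=-2: not odd, res = 13-(-2) = 15; b=17
item=-1: odd, res = 15+(-1) = 14; b=18
res+b = 14+18 = 32

32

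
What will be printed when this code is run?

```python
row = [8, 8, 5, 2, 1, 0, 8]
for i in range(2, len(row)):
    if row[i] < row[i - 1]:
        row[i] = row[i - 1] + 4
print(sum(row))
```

i=2: 5<8, row[2] = 8+4 = 12 → [8, 8, 12, 2, 1, 0, 8]
i=3: 2<12, row[3] = 12+4 = 16 → [8, 8, 12, 16, 1, 0, 8]
i=4: 1<16, row[4] = 16+4 = 20 → [8, 8, 12, 16, 20, 0, 8]
i=5: 0<20, row[5] = 20+4 = 24 → [8, 8, 12, 16, 20, 24, 8]
i=6: 8<24, row[6] = 24+4 = 28 → [8, 8, 12, 16, 20, 24, 28]
sum = 116

116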